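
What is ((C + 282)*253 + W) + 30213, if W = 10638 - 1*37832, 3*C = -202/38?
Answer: 4213252/57 ≈ 73917.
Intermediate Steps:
C = -101/57 (C = (-202/38)/3 = (-202*1/38)/3 = (1/3)*(-101/19) = -101/57 ≈ -1.7719)
W = -27194 (W = 10638 - 37832 = -27194)
((C + 282)*253 + W) + 30213 = ((-101/57 + 282)*253 - 27194) + 30213 = ((15973/57)*253 - 27194) + 30213 = (4041169/57 - 27194) + 30213 = 2491111/57 + 30213 = 4213252/57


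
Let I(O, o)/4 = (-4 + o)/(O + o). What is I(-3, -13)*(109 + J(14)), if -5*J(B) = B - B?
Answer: 1853/4 ≈ 463.25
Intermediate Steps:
J(B) = 0 (J(B) = -(B - B)/5 = -⅕*0 = 0)
I(O, o) = 4*(-4 + o)/(O + o) (I(O, o) = 4*((-4 + o)/(O + o)) = 4*(-4 + o)/(O + o))
I(-3, -13)*(109 + J(14)) = (4*(-4 - 13)/(-3 - 13))*(109 + 0) = (4*(-17)/(-16))*109 = (4*(-1/16)*(-17))*109 = (17/4)*109 = 1853/4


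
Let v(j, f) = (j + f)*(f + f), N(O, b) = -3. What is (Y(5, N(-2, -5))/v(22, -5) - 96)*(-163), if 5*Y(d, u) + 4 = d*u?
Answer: 13297703/850 ≈ 15644.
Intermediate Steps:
Y(d, u) = -4/5 + d*u/5 (Y(d, u) = -4/5 + (d*u)/5 = -4/5 + d*u/5)
v(j, f) = 2*f*(f + j) (v(j, f) = (f + j)*(2*f) = 2*f*(f + j))
(Y(5, N(-2, -5))/v(22, -5) - 96)*(-163) = ((-4/5 + (1/5)*5*(-3))/((2*(-5)*(-5 + 22))) - 96)*(-163) = ((-4/5 - 3)/((2*(-5)*17)) - 96)*(-163) = (-19/5/(-170) - 96)*(-163) = (-19/5*(-1/170) - 96)*(-163) = (19/850 - 96)*(-163) = -81581/850*(-163) = 13297703/850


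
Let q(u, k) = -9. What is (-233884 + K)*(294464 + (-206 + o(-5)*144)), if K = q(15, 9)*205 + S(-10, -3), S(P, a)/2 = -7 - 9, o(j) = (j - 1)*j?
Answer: -70393047858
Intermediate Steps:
o(j) = j*(-1 + j) (o(j) = (-1 + j)*j = j*(-1 + j))
S(P, a) = -32 (S(P, a) = 2*(-7 - 9) = 2*(-16) = -32)
K = -1877 (K = -9*205 - 32 = -1845 - 32 = -1877)
(-233884 + K)*(294464 + (-206 + o(-5)*144)) = (-233884 - 1877)*(294464 + (-206 - 5*(-1 - 5)*144)) = -235761*(294464 + (-206 - 5*(-6)*144)) = -235761*(294464 + (-206 + 30*144)) = -235761*(294464 + (-206 + 4320)) = -235761*(294464 + 4114) = -235761*298578 = -70393047858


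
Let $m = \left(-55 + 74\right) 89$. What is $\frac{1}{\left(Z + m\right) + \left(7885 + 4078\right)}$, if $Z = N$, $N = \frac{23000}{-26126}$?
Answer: $\frac{13063}{178350702} \approx 7.3243 \cdot 10^{-5}$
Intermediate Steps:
$N = - \frac{11500}{13063}$ ($N = 23000 \left(- \frac{1}{26126}\right) = - \frac{11500}{13063} \approx -0.88035$)
$Z = - \frac{11500}{13063} \approx -0.88035$
$m = 1691$ ($m = 19 \cdot 89 = 1691$)
$\frac{1}{\left(Z + m\right) + \left(7885 + 4078\right)} = \frac{1}{\left(- \frac{11500}{13063} + 1691\right) + \left(7885 + 4078\right)} = \frac{1}{\frac{22078033}{13063} + 11963} = \frac{1}{\frac{178350702}{13063}} = \frac{13063}{178350702}$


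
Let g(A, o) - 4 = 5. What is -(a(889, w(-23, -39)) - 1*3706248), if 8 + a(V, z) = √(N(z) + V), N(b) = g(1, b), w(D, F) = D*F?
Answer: 3706256 - √898 ≈ 3.7062e+6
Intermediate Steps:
g(A, o) = 9 (g(A, o) = 4 + 5 = 9)
N(b) = 9
a(V, z) = -8 + √(9 + V)
-(a(889, w(-23, -39)) - 1*3706248) = -((-8 + √(9 + 889)) - 1*3706248) = -((-8 + √898) - 3706248) = -(-3706256 + √898) = 3706256 - √898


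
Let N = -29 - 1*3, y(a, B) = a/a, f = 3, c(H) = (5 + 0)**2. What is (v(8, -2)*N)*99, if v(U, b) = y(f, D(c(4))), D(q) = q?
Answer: -3168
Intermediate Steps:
c(H) = 25 (c(H) = 5**2 = 25)
y(a, B) = 1
v(U, b) = 1
N = -32 (N = -29 - 3 = -32)
(v(8, -2)*N)*99 = (1*(-32))*99 = -32*99 = -3168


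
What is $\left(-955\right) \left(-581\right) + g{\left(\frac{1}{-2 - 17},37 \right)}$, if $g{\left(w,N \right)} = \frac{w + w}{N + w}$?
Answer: $\frac{194754104}{351} \approx 5.5486 \cdot 10^{5}$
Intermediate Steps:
$g{\left(w,N \right)} = \frac{2 w}{N + w}$
$\left(-955\right) \left(-581\right) + g{\left(\frac{1}{-2 - 17},37 \right)} = \left(-955\right) \left(-581\right) + \frac{2}{\left(-2 - 17\right) \left(37 + \frac{1}{-2 - 17}\right)} = 554855 + \frac{2}{\left(-19\right) \left(37 + \frac{1}{-19}\right)} = 554855 + 2 \left(- \frac{1}{19}\right) \frac{1}{37 - \frac{1}{19}} = 554855 + 2 \left(- \frac{1}{19}\right) \frac{1}{\frac{702}{19}} = 554855 + 2 \left(- \frac{1}{19}\right) \frac{19}{702} = 554855 - \frac{1}{351} = \frac{194754104}{351}$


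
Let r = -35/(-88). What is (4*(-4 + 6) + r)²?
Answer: 546121/7744 ≈ 70.522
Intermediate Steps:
r = 35/88 (r = -35*(-1/88) = 35/88 ≈ 0.39773)
(4*(-4 + 6) + r)² = (4*(-4 + 6) + 35/88)² = (4*2 + 35/88)² = (8 + 35/88)² = (739/88)² = 546121/7744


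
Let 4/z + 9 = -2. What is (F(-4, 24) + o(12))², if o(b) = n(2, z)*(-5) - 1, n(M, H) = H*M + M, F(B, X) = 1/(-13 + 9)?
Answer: 112225/1936 ≈ 57.967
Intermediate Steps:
z = -4/11 (z = 4/(-9 - 2) = 4/(-11) = 4*(-1/11) = -4/11 ≈ -0.36364)
F(B, X) = -¼ (F(B, X) = 1/(-4) = -¼)
n(M, H) = M + H*M
o(b) = -81/11 (o(b) = (2*(1 - 4/11))*(-5) - 1 = (2*(7/11))*(-5) - 1 = (14/11)*(-5) - 1 = -70/11 - 1 = -81/11)
(F(-4, 24) + o(12))² = (-¼ - 81/11)² = (-335/44)² = 112225/1936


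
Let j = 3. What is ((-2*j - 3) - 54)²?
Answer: 3969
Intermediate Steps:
((-2*j - 3) - 54)² = ((-2*3 - 3) - 54)² = ((-6 - 3) - 54)² = (-9 - 54)² = (-63)² = 3969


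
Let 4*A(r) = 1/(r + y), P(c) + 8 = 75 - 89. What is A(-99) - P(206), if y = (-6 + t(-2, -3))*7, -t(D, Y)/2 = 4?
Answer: 17335/788 ≈ 21.999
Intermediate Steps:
P(c) = -22 (P(c) = -8 + (75 - 89) = -8 - 14 = -22)
t(D, Y) = -8 (t(D, Y) = -2*4 = -8)
y = -98 (y = (-6 - 8)*7 = -14*7 = -98)
A(r) = 1/(4*(-98 + r)) (A(r) = 1/(4*(r - 98)) = 1/(4*(-98 + r)))
A(-99) - P(206) = 1/(4*(-98 - 99)) - 1*(-22) = (1/4)/(-197) + 22 = (1/4)*(-1/197) + 22 = -1/788 + 22 = 17335/788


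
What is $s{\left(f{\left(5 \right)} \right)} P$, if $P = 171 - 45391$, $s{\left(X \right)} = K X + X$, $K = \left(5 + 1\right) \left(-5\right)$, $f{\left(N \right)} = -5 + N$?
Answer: $0$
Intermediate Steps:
$K = -30$ ($K = 6 \left(-5\right) = -30$)
$s{\left(X \right)} = - 29 X$ ($s{\left(X \right)} = - 30 X + X = - 29 X$)
$P = -45220$ ($P = 171 - 45391 = -45220$)
$s{\left(f{\left(5 \right)} \right)} P = - 29 \left(-5 + 5\right) \left(-45220\right) = \left(-29\right) 0 \left(-45220\right) = 0 \left(-45220\right) = 0$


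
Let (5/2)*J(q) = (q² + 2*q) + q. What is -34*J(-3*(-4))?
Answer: -2448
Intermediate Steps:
J(q) = 2*q²/5 + 6*q/5 (J(q) = 2*((q² + 2*q) + q)/5 = 2*(q² + 3*q)/5 = 2*q²/5 + 6*q/5)
-34*J(-3*(-4)) = -68*(-3*(-4))*(3 - 3*(-4))/5 = -68*12*(3 + 12)/5 = -68*12*15/5 = -34*72 = -2448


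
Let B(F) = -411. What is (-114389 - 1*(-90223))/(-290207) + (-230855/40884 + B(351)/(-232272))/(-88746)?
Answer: 4388773751310395/52664103937379424 ≈ 0.083335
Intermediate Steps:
(-114389 - 1*(-90223))/(-290207) + (-230855/40884 + B(351)/(-232272))/(-88746) = (-114389 - 1*(-90223))/(-290207) + (-230855/40884 - 411/(-232272))/(-88746) = (-114389 + 90223)*(-1/290207) + (-230855*1/40884 - 411*(-1/232272))*(-1/88746) = -24166*(-1/290207) + (-230855/40884 + 137/77424)*(-1/88746) = 562/6749 - 496336567/87927856*(-1/88746) = 562/6749 + 496336567/7803245508576 = 4388773751310395/52664103937379424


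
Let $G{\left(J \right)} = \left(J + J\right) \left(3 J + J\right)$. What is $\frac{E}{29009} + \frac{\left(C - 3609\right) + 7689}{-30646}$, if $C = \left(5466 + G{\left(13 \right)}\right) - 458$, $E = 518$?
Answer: $- \frac{143489666}{444504907} \approx -0.32281$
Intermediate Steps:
$G{\left(J \right)} = 8 J^{2}$ ($G{\left(J \right)} = 2 J 4 J = 8 J^{2}$)
$C = 6360$ ($C = \left(5466 + 8 \cdot 13^{2}\right) - 458 = \left(5466 + 8 \cdot 169\right) - 458 = \left(5466 + 1352\right) - 458 = 6818 - 458 = 6360$)
$\frac{E}{29009} + \frac{\left(C - 3609\right) + 7689}{-30646} = \frac{518}{29009} + \frac{\left(6360 - 3609\right) + 7689}{-30646} = 518 \cdot \frac{1}{29009} + \left(2751 + 7689\right) \left(- \frac{1}{30646}\right) = \frac{518}{29009} + 10440 \left(- \frac{1}{30646}\right) = \frac{518}{29009} - \frac{5220}{15323} = - \frac{143489666}{444504907}$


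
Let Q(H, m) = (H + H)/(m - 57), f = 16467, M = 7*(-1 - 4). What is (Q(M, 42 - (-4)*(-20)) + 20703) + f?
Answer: 706244/19 ≈ 37171.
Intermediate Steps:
M = -35 (M = 7*(-5) = -35)
Q(H, m) = 2*H/(-57 + m) (Q(H, m) = (2*H)/(-57 + m) = 2*H/(-57 + m))
(Q(M, 42 - (-4)*(-20)) + 20703) + f = (2*(-35)/(-57 + (42 - (-4)*(-20))) + 20703) + 16467 = (2*(-35)/(-57 + (42 - 1*80)) + 20703) + 16467 = (2*(-35)/(-57 + (42 - 80)) + 20703) + 16467 = (2*(-35)/(-57 - 38) + 20703) + 16467 = (2*(-35)/(-95) + 20703) + 16467 = (2*(-35)*(-1/95) + 20703) + 16467 = (14/19 + 20703) + 16467 = 393371/19 + 16467 = 706244/19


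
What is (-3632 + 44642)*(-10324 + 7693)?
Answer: -107897310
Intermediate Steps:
(-3632 + 44642)*(-10324 + 7693) = 41010*(-2631) = -107897310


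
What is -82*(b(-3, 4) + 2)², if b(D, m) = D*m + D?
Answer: -13858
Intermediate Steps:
b(D, m) = D + D*m
-82*(b(-3, 4) + 2)² = -82*(-3*(1 + 4) + 2)² = -82*(-3*5 + 2)² = -82*(-15 + 2)² = -82*(-13)² = -82*169 = -13858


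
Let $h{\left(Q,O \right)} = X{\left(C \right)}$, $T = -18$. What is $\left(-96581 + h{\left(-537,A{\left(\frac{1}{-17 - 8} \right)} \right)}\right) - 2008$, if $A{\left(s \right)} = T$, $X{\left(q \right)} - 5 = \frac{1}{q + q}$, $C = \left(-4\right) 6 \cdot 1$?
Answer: $- \frac{4732033}{48} \approx -98584.0$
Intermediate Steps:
$C = -24$ ($C = \left(-24\right) 1 = -24$)
$X{\left(q \right)} = 5 + \frac{1}{2 q}$ ($X{\left(q \right)} = 5 + \frac{1}{q + q} = 5 + \frac{1}{2 q}$)
$A{\left(s \right)} = -18$
$h{\left(Q,O \right)} = \frac{239}{48}$ ($h{\left(Q,O \right)} = 5 + \frac{1}{2 \left(-24\right)} = 5 + \frac{1}{2} \left(- \frac{1}{24}\right) = 5 - \frac{1}{48} = \frac{239}{48}$)
$\left(-96581 + h{\left(-537,A{\left(\frac{1}{-17 - 8} \right)} \right)}\right) - 2008 = \left(-96581 + \frac{239}{48}\right) - 2008 = - \frac{4635649}{48} - 2008 = - \frac{4732033}{48}$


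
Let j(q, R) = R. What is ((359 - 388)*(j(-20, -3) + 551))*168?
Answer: -2669856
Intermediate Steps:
((359 - 388)*(j(-20, -3) + 551))*168 = ((359 - 388)*(-3 + 551))*168 = -29*548*168 = -15892*168 = -2669856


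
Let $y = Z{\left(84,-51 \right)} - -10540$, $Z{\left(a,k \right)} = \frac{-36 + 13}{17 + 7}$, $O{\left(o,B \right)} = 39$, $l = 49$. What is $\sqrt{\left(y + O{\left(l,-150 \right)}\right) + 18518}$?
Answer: $\frac{\sqrt{4189830}}{12} \approx 170.58$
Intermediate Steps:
$Z{\left(a,k \right)} = - \frac{23}{24}$
$y = \frac{252937}{24}$ ($y = - \frac{23}{24} - -10540 = - \frac{23}{24} + 10540 = \frac{252937}{24} \approx 10539.0$)
$\sqrt{\left(y + O{\left(l,-150 \right)}\right) + 18518} = \sqrt{\left(\frac{252937}{24} + 39\right) + 18518} = \sqrt{\frac{253873}{24} + 18518} = \sqrt{\frac{698305}{24}} = \frac{\sqrt{4189830}}{12}$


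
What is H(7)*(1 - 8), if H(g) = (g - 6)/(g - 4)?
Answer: -7/3 ≈ -2.3333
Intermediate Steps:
H(g) = (-6 + g)/(-4 + g)
H(7)*(1 - 8) = ((-6 + 7)/(-4 + 7))*(1 - 8) = (1/3)*(-7) = -7/3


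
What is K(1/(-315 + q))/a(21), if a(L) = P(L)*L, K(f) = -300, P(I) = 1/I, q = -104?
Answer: -300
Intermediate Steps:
a(L) = 1 (a(L) = L/L = 1)
K(1/(-315 + q))/a(21) = -300/1 = -300*1 = -300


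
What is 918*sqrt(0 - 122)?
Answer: 918*I*sqrt(122) ≈ 10140.0*I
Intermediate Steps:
918*sqrt(0 - 122) = 918*sqrt(-122) = 918*(I*sqrt(122)) = 918*I*sqrt(122)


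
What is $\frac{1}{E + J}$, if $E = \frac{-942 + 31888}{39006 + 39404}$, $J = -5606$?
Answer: $- \frac{39205}{219767757} \approx -0.00017839$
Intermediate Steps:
$E = \frac{15473}{39205}$ ($E = \frac{30946}{78410} = 30946 \cdot \frac{1}{78410} = \frac{15473}{39205} \approx 0.39467$)
$\frac{1}{E + J} = \frac{1}{\frac{15473}{39205} - 5606} = \frac{1}{- \frac{219767757}{39205}} = - \frac{39205}{219767757}$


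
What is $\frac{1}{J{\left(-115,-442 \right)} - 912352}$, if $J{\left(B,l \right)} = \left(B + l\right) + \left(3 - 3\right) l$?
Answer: $- \frac{1}{912909} \approx -1.0954 \cdot 10^{-6}$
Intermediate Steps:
$J{\left(B,l \right)} = B + l$ ($J{\left(B,l \right)} = \left(B + l\right) + 0 l = \left(B + l\right) + 0 = B + l$)
$\frac{1}{J{\left(-115,-442 \right)} - 912352} = \frac{1}{\left(-115 - 442\right) - 912352} = \frac{1}{-557 - 912352} = \frac{1}{-912909} = - \frac{1}{912909}$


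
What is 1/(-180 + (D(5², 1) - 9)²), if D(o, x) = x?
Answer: -1/116 ≈ -0.0086207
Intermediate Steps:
1/(-180 + (D(5², 1) - 9)²) = 1/(-180 + (1 - 9)²) = 1/(-180 + (-8)²) = 1/(-180 + 64) = 1/(-116) = -1/116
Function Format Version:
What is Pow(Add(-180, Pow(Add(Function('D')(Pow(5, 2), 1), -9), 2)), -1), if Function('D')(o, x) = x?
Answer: Rational(-1, 116) ≈ -0.0086207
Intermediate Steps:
Pow(Add(-180, Pow(Add(Function('D')(Pow(5, 2), 1), -9), 2)), -1) = Pow(Add(-180, Pow(Add(1, -9), 2)), -1) = Pow(Add(-180, Pow(-8, 2)), -1) = Pow(Add(-180, 64), -1) = Pow(-116, -1) = Rational(-1, 116)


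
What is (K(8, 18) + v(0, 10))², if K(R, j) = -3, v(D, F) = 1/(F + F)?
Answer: 3481/400 ≈ 8.7025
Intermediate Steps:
v(D, F) = 1/(2*F)
(K(8, 18) + v(0, 10))² = (-3 + (½)/10)² = (-3 + (½)*(⅒))² = (-3 + 1/20)² = (-59/20)² = 3481/400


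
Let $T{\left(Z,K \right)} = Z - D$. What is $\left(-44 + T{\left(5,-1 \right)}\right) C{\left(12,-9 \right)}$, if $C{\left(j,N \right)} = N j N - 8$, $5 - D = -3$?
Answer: $-45308$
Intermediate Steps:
$D = 8$ ($D = 5 - -3 = 5 + 3 = 8$)
$C{\left(j,N \right)} = -8 + j N^{2}$ ($C{\left(j,N \right)} = j N^{2} - 8 = -8 + j N^{2}$)
$T{\left(Z,K \right)} = -8 + Z$ ($T{\left(Z,K \right)} = Z - 8 = -8 + Z$)
$\left(-44 + T{\left(5,-1 \right)}\right) C{\left(12,-9 \right)} = \left(-44 + \left(-8 + 5\right)\right) \left(-8 + 12 \left(-9\right)^{2}\right) = \left(-44 - 3\right) \left(-8 + 12 \cdot 81\right) = - 47 \left(-8 + 972\right) = \left(-47\right) 964 = -45308$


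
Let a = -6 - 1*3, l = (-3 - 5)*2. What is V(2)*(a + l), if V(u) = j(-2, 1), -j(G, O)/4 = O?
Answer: 100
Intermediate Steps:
j(G, O) = -4*O
V(u) = -4 (V(u) = -4*1 = -4)
l = -16 (l = -8*2 = -16)
a = -9 (a = -6 - 3 = -9)
V(2)*(a + l) = -4*(-9 - 16) = -4*(-25) = 100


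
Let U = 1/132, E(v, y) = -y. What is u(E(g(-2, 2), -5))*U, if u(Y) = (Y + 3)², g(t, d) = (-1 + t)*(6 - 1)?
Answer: 16/33 ≈ 0.48485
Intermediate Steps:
g(t, d) = -5 + 5*t (g(t, d) = (-1 + t)*5 = -5 + 5*t)
u(Y) = (3 + Y)²
U = 1/132 ≈ 0.0075758
u(E(g(-2, 2), -5))*U = (3 - 1*(-5))²*(1/132) = (3 + 5)²*(1/132) = 8²*(1/132) = 64*(1/132) = 16/33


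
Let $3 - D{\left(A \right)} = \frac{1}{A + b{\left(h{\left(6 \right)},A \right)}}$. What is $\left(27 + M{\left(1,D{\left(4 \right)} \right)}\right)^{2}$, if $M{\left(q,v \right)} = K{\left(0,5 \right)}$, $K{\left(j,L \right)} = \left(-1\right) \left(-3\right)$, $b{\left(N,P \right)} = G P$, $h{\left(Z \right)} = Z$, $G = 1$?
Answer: $900$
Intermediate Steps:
$b{\left(N,P \right)} = P$ ($b{\left(N,P \right)} = 1 P = P$)
$K{\left(j,L \right)} = 3$
$D{\left(A \right)} = 3 - \frac{1}{2 A}$ ($D{\left(A \right)} = 3 - \frac{1}{A + A} = 3 - \frac{1}{2 A}$)
$M{\left(q,v \right)} = 3$
$\left(27 + M{\left(1,D{\left(4 \right)} \right)}\right)^{2} = \left(27 + 3\right)^{2} = 30^{2} = 900$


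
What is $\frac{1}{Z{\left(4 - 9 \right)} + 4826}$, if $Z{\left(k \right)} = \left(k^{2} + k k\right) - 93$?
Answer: $\frac{1}{4783} \approx 0.00020907$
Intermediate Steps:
$Z{\left(k \right)} = -93 + 2 k^{2}$ ($Z{\left(k \right)} = \left(k^{2} + k^{2}\right) - 93 = 2 k^{2} - 93 = -93 + 2 k^{2}$)
$\frac{1}{Z{\left(4 - 9 \right)} + 4826} = \frac{1}{\left(-93 + 2 \left(4 - 9\right)^{2}\right) + 4826} = \frac{1}{\left(-93 + 2 \left(-5\right)^{2}\right) + 4826} = \frac{1}{\left(-93 + 2 \cdot 25\right) + 4826} = \frac{1}{\left(-93 + 50\right) + 4826} = \frac{1}{-43 + 4826} = \frac{1}{4783}$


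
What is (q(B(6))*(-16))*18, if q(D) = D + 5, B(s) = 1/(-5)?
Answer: -6912/5 ≈ -1382.4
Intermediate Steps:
B(s) = -⅕
q(D) = 5 + D
(q(B(6))*(-16))*18 = ((5 - ⅕)*(-16))*18 = ((24/5)*(-16))*18 = -384/5*18 = -6912/5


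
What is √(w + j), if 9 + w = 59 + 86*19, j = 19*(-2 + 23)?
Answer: √2083 ≈ 45.640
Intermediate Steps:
j = 399 (j = 19*21 = 399)
w = 1684 (w = -9 + (59 + 86*19) = -9 + (59 + 1634) = -9 + 1693 = 1684)
√(w + j) = √(1684 + 399) = √2083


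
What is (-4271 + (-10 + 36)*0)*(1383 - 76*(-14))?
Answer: -10451137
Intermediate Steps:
(-4271 + (-10 + 36)*0)*(1383 - 76*(-14)) = (-4271 + 26*0)*(1383 + 1064) = (-4271 + 0)*2447 = -4271*2447 = -10451137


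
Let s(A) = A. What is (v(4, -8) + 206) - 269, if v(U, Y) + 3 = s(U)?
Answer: -62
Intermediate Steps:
v(U, Y) = -3 + U
(v(4, -8) + 206) - 269 = ((-3 + 4) + 206) - 269 = (1 + 206) - 269 = 207 - 269 = -62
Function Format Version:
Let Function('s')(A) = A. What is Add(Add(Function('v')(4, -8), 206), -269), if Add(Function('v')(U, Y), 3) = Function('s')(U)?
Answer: -62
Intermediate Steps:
Function('v')(U, Y) = Add(-3, U)
Add(Add(Function('v')(4, -8), 206), -269) = Add(Add(Add(-3, 4), 206), -269) = Add(Add(1, 206), -269) = Add(207, -269) = -62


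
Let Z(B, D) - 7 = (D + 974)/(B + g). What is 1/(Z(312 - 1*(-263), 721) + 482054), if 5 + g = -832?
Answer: 262/126298287 ≈ 2.0745e-6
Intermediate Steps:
g = -837 (g = -5 - 832 = -837)
Z(B, D) = 7 + (974 + D)/(-837 + B) (Z(B, D) = 7 + (D + 974)/(B - 837) = 7 + (974 + D)/(-837 + B))
1/(Z(312 - 1*(-263), 721) + 482054) = 1/((-4885 + 721 + 7*(312 - 1*(-263)))/(-837 + (312 - 1*(-263))) + 482054) = 1/((-4885 + 721 + 7*(312 + 263))/(-837 + (312 + 263)) + 482054) = 1/((-4885 + 721 + 7*575)/(-837 + 575) + 482054) = 1/((-4885 + 721 + 4025)/(-262) + 482054) = 1/(-1/262*(-139) + 482054) = 1/(139/262 + 482054) = 1/(126298287/262) = 262/126298287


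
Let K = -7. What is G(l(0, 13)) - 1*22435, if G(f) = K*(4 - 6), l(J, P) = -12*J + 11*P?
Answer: -22421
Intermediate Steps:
G(f) = 14 (G(f) = -7*(4 - 6) = -7*(-2) = 14)
G(l(0, 13)) - 1*22435 = 14 - 1*22435 = 14 - 22435 = -22421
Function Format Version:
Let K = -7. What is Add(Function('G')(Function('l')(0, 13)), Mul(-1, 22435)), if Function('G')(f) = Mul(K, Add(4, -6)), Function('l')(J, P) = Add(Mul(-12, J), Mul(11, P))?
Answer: -22421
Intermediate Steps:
Function('G')(f) = 14 (Function('G')(f) = Mul(-7, Add(4, -6)) = Mul(-7, -2) = 14)
Add(Function('G')(Function('l')(0, 13)), Mul(-1, 22435)) = Add(14, Mul(-1, 22435)) = Add(14, -22435) = -22421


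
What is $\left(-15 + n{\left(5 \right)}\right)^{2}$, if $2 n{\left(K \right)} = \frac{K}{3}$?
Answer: $\frac{7225}{36} \approx 200.69$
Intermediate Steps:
$n{\left(K \right)} = \frac{K}{6}$ ($n{\left(K \right)} = \frac{K \frac{1}{3}}{2} = \frac{\frac{1}{3} K}{2} = \frac{K}{6}$)
$\left(-15 + n{\left(5 \right)}\right)^{2} = \left(-15 + \frac{1}{6} \cdot 5\right)^{2} = \left(-15 + \frac{5}{6}\right)^{2} = \left(- \frac{85}{6}\right)^{2} = \frac{7225}{36}$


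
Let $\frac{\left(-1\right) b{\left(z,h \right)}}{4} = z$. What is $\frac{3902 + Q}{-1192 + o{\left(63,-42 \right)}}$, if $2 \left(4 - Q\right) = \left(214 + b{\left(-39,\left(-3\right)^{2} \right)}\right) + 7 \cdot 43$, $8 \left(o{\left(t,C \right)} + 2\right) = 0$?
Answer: $- \frac{7141}{2388} \approx -2.9904$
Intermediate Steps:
$b{\left(z,h \right)} = - 4 z$
$o{\left(t,C \right)} = -2$ ($o{\left(t,C \right)} = -2 + \frac{1}{8} \cdot 0 = -2 + 0 = -2$)
$Q = - \frac{663}{2}$ ($Q = 4 - \frac{\left(214 - -156\right) + 7 \cdot 43}{2} = 4 - \frac{\left(214 + 156\right) + 301}{2} = 4 - \frac{370 + 301}{2} = 4 - \frac{671}{2} = - \frac{663}{2} \approx -331.5$)
$\frac{3902 + Q}{-1192 + o{\left(63,-42 \right)}} = \frac{3902 - \frac{663}{2}}{-1192 - 2} = \frac{7141}{2 \left(-1194\right)} = \frac{7141}{2} \left(- \frac{1}{1194}\right) = - \frac{7141}{2388}$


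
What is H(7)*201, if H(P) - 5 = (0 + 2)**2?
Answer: 1809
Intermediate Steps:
H(P) = 9 (H(P) = 5 + (0 + 2)**2 = 5 + 2**2 = 5 + 4 = 9)
H(7)*201 = 9*201 = 1809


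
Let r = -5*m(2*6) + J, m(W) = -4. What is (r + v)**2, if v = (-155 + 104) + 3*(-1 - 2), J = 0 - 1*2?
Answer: 1764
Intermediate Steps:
J = -2 (J = 0 - 2 = -2)
v = -60 (v = -51 + 3*(-3) = -51 - 9 = -60)
r = 18 (r = -5*(-4) - 2 = 20 - 2 = 18)
(r + v)**2 = (18 - 60)**2 = (-42)**2 = 1764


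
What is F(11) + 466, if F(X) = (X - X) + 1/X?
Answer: 5127/11 ≈ 466.09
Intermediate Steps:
F(X) = 1/X (F(X) = 0 + 1/X = 1/X)
F(11) + 466 = 1/11 + 466 = 5127/11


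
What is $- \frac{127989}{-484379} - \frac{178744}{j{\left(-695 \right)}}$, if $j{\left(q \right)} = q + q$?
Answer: $\frac{43378872343}{336643405} \approx 128.86$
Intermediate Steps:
$j{\left(q \right)} = 2 q$
$- \frac{127989}{-484379} - \frac{178744}{j{\left(-695 \right)}} = - \frac{127989}{-484379} - \frac{178744}{2 \left(-695\right)} = \left(-127989\right) \left(- \frac{1}{484379}\right) - \frac{178744}{-1390} = \frac{127989}{484379} - - \frac{89372}{695} = \frac{127989}{484379} + \frac{89372}{695} = \frac{43378872343}{336643405}$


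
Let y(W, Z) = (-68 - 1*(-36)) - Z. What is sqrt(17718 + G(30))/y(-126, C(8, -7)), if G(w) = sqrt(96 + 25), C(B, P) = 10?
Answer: -sqrt(17729)/42 ≈ -3.1702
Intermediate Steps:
y(W, Z) = -32 - Z (y(W, Z) = (-68 + 36) - Z = -32 - Z)
G(w) = 11 (G(w) = sqrt(121) = 11)
sqrt(17718 + G(30))/y(-126, C(8, -7)) = sqrt(17718 + 11)/(-32 - 1*10) = sqrt(17729)/(-32 - 10) = sqrt(17729)/(-42) = sqrt(17729)*(-1/42) = -sqrt(17729)/42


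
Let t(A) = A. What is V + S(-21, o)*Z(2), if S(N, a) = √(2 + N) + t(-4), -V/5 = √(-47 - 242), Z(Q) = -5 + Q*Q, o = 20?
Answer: 4 - 85*I - I*√19 ≈ 4.0 - 89.359*I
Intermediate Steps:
Z(Q) = -5 + Q²
V = -85*I (V = -5*√(-47 - 242) = -85*I ≈ -85.0*I)
S(N, a) = -4 + √(2 + N) (S(N, a) = √(2 + N) - 4 = -4 + √(2 + N))
V + S(-21, o)*Z(2) = -85*I + (-4 + √(2 - 21))*(-5 + 2²) = -85*I + (-4 + √(-19))*(-5 + 4) = -85*I + (-4 + I*√19)*(-1) = -85*I + (4 - I*√19) = 4 - 85*I - I*√19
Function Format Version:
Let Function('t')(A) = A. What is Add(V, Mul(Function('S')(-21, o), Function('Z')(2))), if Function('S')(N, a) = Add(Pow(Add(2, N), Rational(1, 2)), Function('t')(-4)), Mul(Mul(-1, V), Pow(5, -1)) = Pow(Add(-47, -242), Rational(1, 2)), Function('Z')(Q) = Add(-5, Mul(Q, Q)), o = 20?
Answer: Add(4, Mul(-85, I), Mul(-1, I, Pow(19, Rational(1, 2)))) ≈ Add(4.0000, Mul(-89.359, I))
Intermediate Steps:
Function('Z')(Q) = Add(-5, Pow(Q, 2))
V = Mul(-85, I) (V = Mul(-5, Pow(Add(-47, -242), Rational(1, 2))) = Mul(-5, Pow(-289, Rational(1, 2))) = Mul(-5, Mul(17, I)) = Mul(-85, I) ≈ Mul(-85.000, I))
Function('S')(N, a) = Add(-4, Pow(Add(2, N), Rational(1, 2))) (Function('S')(N, a) = Add(Pow(Add(2, N), Rational(1, 2)), -4) = Add(-4, Pow(Add(2, N), Rational(1, 2))))
Add(V, Mul(Function('S')(-21, o), Function('Z')(2))) = Add(Mul(-85, I), Mul(Add(-4, Pow(Add(2, -21), Rational(1, 2))), Add(-5, Pow(2, 2)))) = Add(Mul(-85, I), Mul(Add(-4, Pow(-19, Rational(1, 2))), Add(-5, 4))) = Add(Mul(-85, I), Mul(Add(-4, Mul(I, Pow(19, Rational(1, 2)))), -1)) = Add(Mul(-85, I), Add(4, Mul(-1, I, Pow(19, Rational(1, 2))))) = Add(4, Mul(-85, I), Mul(-1, I, Pow(19, Rational(1, 2))))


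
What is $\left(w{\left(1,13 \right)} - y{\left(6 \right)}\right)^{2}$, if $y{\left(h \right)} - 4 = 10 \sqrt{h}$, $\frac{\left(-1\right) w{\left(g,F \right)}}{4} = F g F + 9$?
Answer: $513256 + 14320 \sqrt{6} \approx 5.4833 \cdot 10^{5}$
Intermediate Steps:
$w{\left(g,F \right)} = -36 - 4 g F^{2}$ ($w{\left(g,F \right)} = - 4 \left(F g F + 9\right) = - 4 \left(g F^{2} + 9\right) = - 4 \left(9 + g F^{2}\right) = -36 - 4 g F^{2}$)
$y{\left(h \right)} = 4 + 10 \sqrt{h}$
$\left(w{\left(1,13 \right)} - y{\left(6 \right)}\right)^{2} = \left(\left(-36 - 4 \cdot 13^{2}\right) - \left(4 + 10 \sqrt{6}\right)\right)^{2} = \left(\left(-36 - 4 \cdot 169\right) - \left(4 + 10 \sqrt{6}\right)\right)^{2} = \left(\left(-36 - 676\right) - \left(4 + 10 \sqrt{6}\right)\right)^{2} = \left(-712 - \left(4 + 10 \sqrt{6}\right)\right)^{2} = \left(-716 - 10 \sqrt{6}\right)^{2}$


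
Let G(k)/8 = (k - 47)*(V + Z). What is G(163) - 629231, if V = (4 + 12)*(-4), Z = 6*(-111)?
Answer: -1306671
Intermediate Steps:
Z = -666
V = -64 (V = 16*(-4) = -64)
G(k) = 274480 - 5840*k (G(k) = 8*((k - 47)*(-64 - 666)) = 8*((-47 + k)*(-730)) = 8*(34310 - 730*k) = 274480 - 5840*k)
G(163) - 629231 = (274480 - 5840*163) - 629231 = (274480 - 951920) - 629231 = -677440 - 629231 = -1306671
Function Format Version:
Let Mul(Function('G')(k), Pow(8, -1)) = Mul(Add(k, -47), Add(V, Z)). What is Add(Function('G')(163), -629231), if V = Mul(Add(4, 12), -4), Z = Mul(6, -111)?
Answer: -1306671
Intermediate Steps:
Z = -666
V = -64 (V = Mul(16, -4) = -64)
Function('G')(k) = Add(274480, Mul(-5840, k)) (Function('G')(k) = Mul(8, Mul(Add(k, -47), Add(-64, -666))) = Mul(8, Mul(Add(-47, k), -730)) = Mul(8, Add(34310, Mul(-730, k))) = Add(274480, Mul(-5840, k)))
Add(Function('G')(163), -629231) = Add(Add(274480, Mul(-5840, 163)), -629231) = Add(Add(274480, -951920), -629231) = Add(-677440, -629231) = -1306671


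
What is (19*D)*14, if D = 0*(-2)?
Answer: 0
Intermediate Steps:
D = 0
(19*D)*14 = (19*0)*14 = 0*14 = 0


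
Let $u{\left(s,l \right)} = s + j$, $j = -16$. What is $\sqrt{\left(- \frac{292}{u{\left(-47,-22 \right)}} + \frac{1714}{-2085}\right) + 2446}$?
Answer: $\frac{4 \sqrt{32615281090}}{14595} \approx 49.496$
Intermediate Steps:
$u{\left(s,l \right)} = -16 + s$ ($u{\left(s,l \right)} = s - 16 = -16 + s$)
$\sqrt{\left(- \frac{292}{u{\left(-47,-22 \right)}} + \frac{1714}{-2085}\right) + 2446} = \sqrt{\left(- \frac{292}{-16 - 47} + \frac{1714}{-2085}\right) + 2446} = \sqrt{\left(- \frac{292}{-63} + 1714 \left(- \frac{1}{2085}\right)\right) + 2446} = \sqrt{\left(\left(-292\right) \left(- \frac{1}{63}\right) - \frac{1714}{2085}\right) + 2446} = \sqrt{\left(\frac{292}{63} - \frac{1714}{2085}\right) + 2446} = \sqrt{\frac{166946}{43785} + 2446} = \sqrt{\frac{107265056}{43785}} = \frac{4 \sqrt{32615281090}}{14595}$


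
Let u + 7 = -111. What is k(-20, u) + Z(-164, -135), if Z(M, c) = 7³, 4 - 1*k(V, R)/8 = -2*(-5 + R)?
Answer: -1593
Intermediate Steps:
u = -118 (u = -7 - 111 = -118)
k(V, R) = -48 + 16*R (k(V, R) = 32 - (-16)*(-5 + R) = 32 - 8*(10 - 2*R) = 32 + (-80 + 16*R) = -48 + 16*R)
Z(M, c) = 343
k(-20, u) + Z(-164, -135) = (-48 + 16*(-118)) + 343 = (-48 - 1888) + 343 = -1936 + 343 = -1593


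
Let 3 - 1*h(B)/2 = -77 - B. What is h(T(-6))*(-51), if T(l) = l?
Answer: -7548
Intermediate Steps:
h(B) = 160 + 2*B (h(B) = 6 - 2*(-77 - B) = 6 + (154 + 2*B) = 160 + 2*B)
h(T(-6))*(-51) = (160 + 2*(-6))*(-51) = (160 - 12)*(-51) = 148*(-51) = -7548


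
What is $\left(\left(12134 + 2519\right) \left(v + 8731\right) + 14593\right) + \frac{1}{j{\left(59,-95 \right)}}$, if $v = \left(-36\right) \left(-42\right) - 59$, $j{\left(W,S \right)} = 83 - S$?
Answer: $\frac{26564852611}{178} \approx 1.4924 \cdot 10^{8}$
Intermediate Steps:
$v = 1453$ ($v = 1512 - 59 = 1453$)
$\left(\left(12134 + 2519\right) \left(v + 8731\right) + 14593\right) + \frac{1}{j{\left(59,-95 \right)}} = \left(\left(12134 + 2519\right) \left(1453 + 8731\right) + 14593\right) + \frac{1}{83 - -95} = \left(14653 \cdot 10184 + 14593\right) + \frac{1}{83 + 95} = \left(149226152 + 14593\right) + \frac{1}{178} = 149240745 + \frac{1}{178} = \frac{26564852611}{178}$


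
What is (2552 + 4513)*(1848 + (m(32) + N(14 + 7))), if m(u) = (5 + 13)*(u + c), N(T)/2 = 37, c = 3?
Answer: 18029880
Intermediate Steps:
N(T) = 74 (N(T) = 2*37 = 74)
m(u) = 54 + 18*u (m(u) = (5 + 13)*(u + 3) = 18*(3 + u) = 54 + 18*u)
(2552 + 4513)*(1848 + (m(32) + N(14 + 7))) = (2552 + 4513)*(1848 + ((54 + 18*32) + 74)) = 7065*(1848 + ((54 + 576) + 74)) = 7065*(1848 + (630 + 74)) = 7065*(1848 + 704) = 7065*2552 = 18029880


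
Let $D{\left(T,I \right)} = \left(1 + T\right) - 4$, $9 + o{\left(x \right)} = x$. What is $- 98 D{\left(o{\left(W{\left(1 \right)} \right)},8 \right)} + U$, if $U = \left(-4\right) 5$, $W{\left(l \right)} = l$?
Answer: $1058$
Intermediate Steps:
$o{\left(x \right)} = -9 + x$
$D{\left(T,I \right)} = -3 + T$
$U = -20$
$- 98 D{\left(o{\left(W{\left(1 \right)} \right)},8 \right)} + U = - 98 \left(-3 + \left(-9 + 1\right)\right) - 20 = - 98 \left(-3 - 8\right) - 20 = \left(-98\right) \left(-11\right) - 20 = 1078 - 20 = 1058$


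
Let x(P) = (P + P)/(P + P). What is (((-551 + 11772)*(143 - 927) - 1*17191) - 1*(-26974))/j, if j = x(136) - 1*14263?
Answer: 8787481/14262 ≈ 616.15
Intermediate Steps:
x(P) = 1 (x(P) = (2*P)/((2*P)) = (2*P)*(1/(2*P)) = 1)
j = -14262 (j = 1 - 1*14263 = 1 - 14263 = -14262)
(((-551 + 11772)*(143 - 927) - 1*17191) - 1*(-26974))/j = (((-551 + 11772)*(143 - 927) - 1*17191) - 1*(-26974))/(-14262) = ((11221*(-784) - 17191) + 26974)*(-1/14262) = ((-8797264 - 17191) + 26974)*(-1/14262) = (-8814455 + 26974)*(-1/14262) = -8787481*(-1/14262) = 8787481/14262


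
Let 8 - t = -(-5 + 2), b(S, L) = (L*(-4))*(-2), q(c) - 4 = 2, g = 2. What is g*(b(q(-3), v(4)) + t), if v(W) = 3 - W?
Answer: -6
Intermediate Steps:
q(c) = 6 (q(c) = 4 + 2 = 6)
b(S, L) = 8*L (b(S, L) = -4*L*(-2) = 8*L)
t = 5 (t = 8 - (-1)*(-5 + 2) = 8 - (-1)*(-3) = 8 - 1*3 = 8 - 3 = 5)
g*(b(q(-3), v(4)) + t) = 2*(8*(3 - 1*4) + 5) = 2*(8*(3 - 4) + 5) = 2*(8*(-1) + 5) = 2*(-8 + 5) = 2*(-3) = -6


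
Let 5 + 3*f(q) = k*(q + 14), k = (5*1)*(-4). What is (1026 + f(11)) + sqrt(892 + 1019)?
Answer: 2573/3 + 7*sqrt(39) ≈ 901.38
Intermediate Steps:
k = -20 (k = 5*(-4) = -20)
f(q) = -95 - 20*q/3 (f(q) = -5/3 + (-20*(q + 14))/3 = -5/3 + (-20*(14 + q))/3 = -5/3 + (-280 - 20*q)/3 = -5/3 + (-280/3 - 20*q/3) = -95 - 20*q/3)
(1026 + f(11)) + sqrt(892 + 1019) = (1026 + (-95 - 20/3*11)) + sqrt(892 + 1019) = (1026 + (-95 - 220/3)) + sqrt(1911) = (1026 - 505/3) + 7*sqrt(39) = 2573/3 + 7*sqrt(39)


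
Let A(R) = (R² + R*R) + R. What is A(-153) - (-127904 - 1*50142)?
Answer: 224711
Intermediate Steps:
A(R) = R + 2*R² (A(R) = (R² + R²) + R = 2*R² + R = R + 2*R²)
A(-153) - (-127904 - 1*50142) = -153*(1 + 2*(-153)) - (-127904 - 1*50142) = -153*(1 - 306) - (-127904 - 50142) = -153*(-305) - 1*(-178046) = 46665 + 178046 = 224711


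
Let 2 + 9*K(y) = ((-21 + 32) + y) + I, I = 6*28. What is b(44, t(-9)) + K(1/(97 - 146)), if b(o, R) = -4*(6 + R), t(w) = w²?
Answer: -144796/441 ≈ -328.34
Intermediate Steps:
I = 168
K(y) = 59/3 + y/9 (K(y) = -2/9 + (((-21 + 32) + y) + 168)/9 = -2/9 + ((11 + y) + 168)/9 = -2/9 + (179 + y)/9 = -2/9 + (179/9 + y/9) = 59/3 + y/9)
b(o, R) = -24 - 4*R
b(44, t(-9)) + K(1/(97 - 146)) = (-24 - 4*(-9)²) + (59/3 + 1/(9*(97 - 146))) = (-24 - 4*81) + (59/3 + (⅑)/(-49)) = (-24 - 324) + (59/3 + (⅑)*(-1/49)) = -348 + (59/3 - 1/441) = -348 + 8672/441 = -144796/441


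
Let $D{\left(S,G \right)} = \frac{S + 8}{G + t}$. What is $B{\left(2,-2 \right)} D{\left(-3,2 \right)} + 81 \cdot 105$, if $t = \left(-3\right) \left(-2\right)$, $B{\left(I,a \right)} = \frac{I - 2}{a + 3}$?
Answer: $8505$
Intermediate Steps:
$B{\left(I,a \right)} = \frac{-2 + I}{3 + a}$
$t = 6$
$D{\left(S,G \right)} = \frac{8 + S}{6 + G}$ ($D{\left(S,G \right)} = \frac{S + 8}{G + 6} = \frac{8 + S}{6 + G}$)
$B{\left(2,-2 \right)} D{\left(-3,2 \right)} + 81 \cdot 105 = \frac{-2 + 2}{3 - 2} \frac{8 - 3}{6 + 2} + 81 \cdot 105 = 1^{-1} \cdot 0 \cdot \frac{1}{8} \cdot 5 + 8505 = 1 \cdot 0 \cdot \frac{1}{8} \cdot 5 + 8505 = 0 \cdot \frac{5}{8} + 8505 = 0 + 8505 = 8505$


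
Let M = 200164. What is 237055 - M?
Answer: 36891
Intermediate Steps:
237055 - M = 237055 - 1*200164 = 237055 - 200164 = 36891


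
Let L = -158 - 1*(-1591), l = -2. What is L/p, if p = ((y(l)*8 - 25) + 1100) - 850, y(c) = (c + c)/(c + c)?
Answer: 1433/233 ≈ 6.1502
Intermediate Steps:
y(c) = 1 (y(c) = (2*c)/((2*c)) = (2*c)*(1/(2*c)) = 1)
L = 1433 (L = -158 + 1591 = 1433)
p = 233 (p = ((1*8 - 25) + 1100) - 850 = ((8 - 25) + 1100) - 850 = (-17 + 1100) - 850 = 1083 - 850 = 233)
L/p = 1433/233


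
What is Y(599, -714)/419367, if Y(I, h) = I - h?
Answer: 101/32259 ≈ 0.0031309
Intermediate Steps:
Y(599, -714)/419367 = (599 - 1*(-714))/419367 = (599 + 714)*(1/419367) = 1313*(1/419367) = 101/32259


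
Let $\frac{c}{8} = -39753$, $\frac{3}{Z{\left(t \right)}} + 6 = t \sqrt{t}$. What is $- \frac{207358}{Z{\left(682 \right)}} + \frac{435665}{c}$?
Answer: $\frac{131889205519}{318024} - \frac{141418156 \sqrt{682}}{3} \approx -1.2306 \cdot 10^{9}$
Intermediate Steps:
$Z{\left(t \right)} = \frac{3}{-6 + t^{\frac{3}{2}}}$ ($Z{\left(t \right)} = \frac{3}{-6 + t \sqrt{t}} = \frac{3}{-6 + t^{\frac{3}{2}}}$)
$c = -318024$ ($c = 8 \left(-39753\right) = -318024$)
$- \frac{207358}{Z{\left(682 \right)}} + \frac{435665}{c} = - \frac{207358}{3 \frac{1}{-6 + 682^{\frac{3}{2}}}} + \frac{435665}{-318024} = - \frac{207358}{3 \frac{1}{-6 + 682 \sqrt{682}}} + 435665 \left(- \frac{1}{318024}\right) = - 207358 \left(-2 + \frac{682 \sqrt{682}}{3}\right) - \frac{435665}{318024} = \left(414716 - \frac{141418156 \sqrt{682}}{3}\right) - \frac{435665}{318024} = \frac{131889205519}{318024} - \frac{141418156 \sqrt{682}}{3}$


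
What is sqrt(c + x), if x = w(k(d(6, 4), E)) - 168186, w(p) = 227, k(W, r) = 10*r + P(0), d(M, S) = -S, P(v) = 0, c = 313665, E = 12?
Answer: sqrt(145706) ≈ 381.71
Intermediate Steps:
k(W, r) = 10*r (k(W, r) = 10*r + 0 = 10*r)
x = -167959 (x = 227 - 168186 = -167959)
sqrt(c + x) = sqrt(313665 - 167959) = sqrt(145706)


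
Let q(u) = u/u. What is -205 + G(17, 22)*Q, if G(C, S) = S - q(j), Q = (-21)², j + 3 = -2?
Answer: 9056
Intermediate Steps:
j = -5 (j = -3 - 2 = -5)
Q = 441
q(u) = 1
G(C, S) = -1 + S (G(C, S) = S - 1*1 = S - 1 = -1 + S)
-205 + G(17, 22)*Q = -205 + (-1 + 22)*441 = -205 + 21*441 = -205 + 9261 = 9056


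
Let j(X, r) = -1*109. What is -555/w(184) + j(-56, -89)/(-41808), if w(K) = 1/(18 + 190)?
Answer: -4826315411/41808 ≈ -1.1544e+5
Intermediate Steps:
j(X, r) = -109
w(K) = 1/208
-555/w(184) + j(-56, -89)/(-41808) = -555/1/208 - 109/(-41808) = -555*208 - 109*(-1/41808) = -115440 + 109/41808 = -4826315411/41808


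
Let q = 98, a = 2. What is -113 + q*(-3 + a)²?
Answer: -15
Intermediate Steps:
-113 + q*(-3 + a)² = -113 + 98*(-3 + 2)² = -113 + 98*(-1)² = -113 + 98*1 = -113 + 98 = -15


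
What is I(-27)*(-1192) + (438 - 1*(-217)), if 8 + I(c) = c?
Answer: 42375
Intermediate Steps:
I(c) = -8 + c
I(-27)*(-1192) + (438 - 1*(-217)) = (-8 - 27)*(-1192) + (438 - 1*(-217)) = -35*(-1192) + (438 + 217) = 41720 + 655 = 42375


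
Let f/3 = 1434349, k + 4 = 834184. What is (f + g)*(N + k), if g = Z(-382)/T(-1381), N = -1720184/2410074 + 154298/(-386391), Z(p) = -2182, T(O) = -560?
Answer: 4105029104126881759323233/1143616898340 ≈ 3.5895e+12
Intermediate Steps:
k = 834180 (k = -4 + 834184 = 834180)
f = 4303047 (f = 3*1434349 = 4303047)
N = -9092396614/8168692131 (N = -1720184*1/2410074 + 154298*(-1/386391) = -45268/63423 - 154298/386391 = -9092396614/8168692131 ≈ -1.1131)
g = 1091/280 (g = -2182/(-560) = -2182*(-1/560) = 1091/280 ≈ 3.8964)
(f + g)*(N + k) = (4303047 + 1091/280)*(-9092396614/8168692131 + 834180) = (1204854251/280)*(6814150509440966/8168692131) = 4105029104126881759323233/1143616898340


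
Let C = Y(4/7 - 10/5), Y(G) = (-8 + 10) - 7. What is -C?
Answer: 5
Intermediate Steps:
Y(G) = -5 (Y(G) = 2 - 7 = -5)
C = -5
-C = -1*(-5) = 5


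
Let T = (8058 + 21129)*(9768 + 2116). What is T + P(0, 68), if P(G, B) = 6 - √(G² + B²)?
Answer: 346858246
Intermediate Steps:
P(G, B) = 6 - √(B² + G²)
T = 346858308 (T = 29187*11884 = 346858308)
T + P(0, 68) = 346858308 + (6 - √(68² + 0²)) = 346858308 + (6 - √(4624 + 0)) = 346858308 + (6 - √4624) = 346858308 + (6 - 1*68) = 346858308 + (6 - 68) = 346858308 - 62 = 346858246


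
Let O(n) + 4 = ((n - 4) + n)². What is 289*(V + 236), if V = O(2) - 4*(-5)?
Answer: 72828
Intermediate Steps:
O(n) = -4 + (-4 + 2*n)² (O(n) = -4 + ((n - 4) + n)² = -4 + ((-4 + n) + n)² = -4 + (-4 + 2*n)²)
V = 16 (V = (-4 + 4*(-2 + 2)²) - 4*(-5) = (-4 + 4*0²) + 20 = (-4 + 4*0) + 20 = (-4 + 0) + 20 = -4 + 20 = 16)
289*(V + 236) = 289*(16 + 236) = 289*252 = 72828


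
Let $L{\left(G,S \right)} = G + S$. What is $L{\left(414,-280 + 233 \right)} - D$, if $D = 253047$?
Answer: $-252680$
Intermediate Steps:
$L{\left(414,-280 + 233 \right)} - D = \left(414 + \left(-280 + 233\right)\right) - 253047 = \left(414 - 47\right) - 253047 = 367 - 253047 = -252680$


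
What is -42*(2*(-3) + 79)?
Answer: -3066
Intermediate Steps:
-42*(2*(-3) + 79) = -42*(-6 + 79) = -42*73 = -3066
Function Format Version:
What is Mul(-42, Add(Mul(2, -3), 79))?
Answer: -3066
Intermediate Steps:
Mul(-42, Add(Mul(2, -3), 79)) = Mul(-42, Add(-6, 79)) = Mul(-42, 73) = -3066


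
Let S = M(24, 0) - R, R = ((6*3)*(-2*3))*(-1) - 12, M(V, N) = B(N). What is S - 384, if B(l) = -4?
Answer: -484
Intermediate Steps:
M(V, N) = -4
R = 96 (R = (18*(-6))*(-1) - 12 = -108*(-1) - 12 = 108 - 12 = 96)
S = -100 (S = -4 - 1*96 = -4 - 96 = -100)
S - 384 = -100 - 384 = -484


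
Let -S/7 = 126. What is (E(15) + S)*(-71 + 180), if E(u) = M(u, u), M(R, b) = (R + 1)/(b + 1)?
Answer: -96029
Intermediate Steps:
M(R, b) = (1 + R)/(1 + b)
E(u) = 1 (E(u) = (1 + u)/(1 + u) = 1)
S = -882 (S = -7*126 = -882)
(E(15) + S)*(-71 + 180) = (1 - 882)*(-71 + 180) = -881*109 = -96029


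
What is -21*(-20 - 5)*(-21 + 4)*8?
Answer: -71400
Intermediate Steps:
-21*(-20 - 5)*(-21 + 4)*8 = -(-525)*(-17)*8 = -21*425*8 = -8925*8 = -71400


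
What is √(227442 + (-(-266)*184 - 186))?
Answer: 10*√2762 ≈ 525.55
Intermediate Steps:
√(227442 + (-(-266)*184 - 186)) = √(227442 + (-266*(-184) - 186)) = √(227442 + (48944 - 186)) = √(227442 + 48758) = √276200 = 10*√2762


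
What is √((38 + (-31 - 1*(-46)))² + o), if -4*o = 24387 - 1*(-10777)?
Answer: I*√5982 ≈ 77.343*I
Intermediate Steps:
o = -8791 (o = -(24387 - 1*(-10777))/4 = -(24387 + 10777)/4 = -¼*35164 = -8791)
√((38 + (-31 - 1*(-46)))² + o) = √((38 + (-31 - 1*(-46)))² - 8791) = √((38 + (-31 + 46))² - 8791) = √((38 + 15)² - 8791) = √(53² - 8791) = √(2809 - 8791) = √(-5982) = I*√5982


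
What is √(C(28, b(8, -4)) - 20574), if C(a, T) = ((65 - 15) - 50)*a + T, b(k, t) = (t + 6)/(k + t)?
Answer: I*√82294/2 ≈ 143.43*I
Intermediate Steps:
b(k, t) = (6 + t)/(k + t)
C(a, T) = T (C(a, T) = (50 - 50)*a + T = 0*a + T = 0 + T = T)
√(C(28, b(8, -4)) - 20574) = √((6 - 4)/(8 - 4) - 20574) = √(2/4 - 20574) = √((¼)*2 - 20574) = √(½ - 20574) = √(-41147/2) = I*√82294/2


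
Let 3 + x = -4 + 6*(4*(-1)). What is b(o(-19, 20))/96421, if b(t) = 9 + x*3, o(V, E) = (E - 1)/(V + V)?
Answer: -84/96421 ≈ -0.00087118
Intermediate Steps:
x = -31 (x = -3 + (-4 + 6*(4*(-1))) = -3 + (-4 + 6*(-4)) = -3 + (-4 - 24) = -3 - 28 = -31)
o(V, E) = (-1 + E)/(2*V) (o(V, E) = (-1 + E)/((2*V)) = (-1 + E)*(1/(2*V)) = (-1 + E)/(2*V))
b(t) = -84 (b(t) = 9 - 31*3 = 9 - 93 = -84)
b(o(-19, 20))/96421 = -84/96421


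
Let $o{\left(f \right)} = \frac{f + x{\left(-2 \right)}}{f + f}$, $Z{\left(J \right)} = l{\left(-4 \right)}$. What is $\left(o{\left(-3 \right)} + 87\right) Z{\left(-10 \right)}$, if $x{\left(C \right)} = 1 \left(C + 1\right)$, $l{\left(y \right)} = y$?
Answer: $- \frac{1052}{3} \approx -350.67$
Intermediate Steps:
$x{\left(C \right)} = 1 + C$ ($x{\left(C \right)} = 1 \left(1 + C\right) = 1 + C$)
$Z{\left(J \right)} = -4$
$o{\left(f \right)} = \frac{-1 + f}{2 f}$ ($o{\left(f \right)} = \frac{f + \left(1 - 2\right)}{f + f} = \frac{f - 1}{2 f} = \left(-1 + f\right) \frac{1}{2 f} = \frac{-1 + f}{2 f}$)
$\left(o{\left(-3 \right)} + 87\right) Z{\left(-10 \right)} = \left(\frac{-1 - 3}{2 \left(-3\right)} + 87\right) \left(-4\right) = \left(\frac{1}{2} \left(- \frac{1}{3}\right) \left(-4\right) + 87\right) \left(-4\right) = \left(\frac{2}{3} + 87\right) \left(-4\right) = \frac{263}{3} \left(-4\right) = - \frac{1052}{3}$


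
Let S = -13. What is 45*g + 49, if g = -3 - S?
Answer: 499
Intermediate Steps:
g = 10 (g = -3 - 1*(-13) = -3 + 13 = 10)
45*g + 49 = 45*10 + 49 = 450 + 49 = 499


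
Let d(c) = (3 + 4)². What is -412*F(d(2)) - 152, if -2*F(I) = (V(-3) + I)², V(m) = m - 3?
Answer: 380742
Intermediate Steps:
d(c) = 49 (d(c) = 7² = 49)
V(m) = -3 + m
F(I) = -(-6 + I)²/2 (F(I) = -((-3 - 3) + I)²/2 = -(-6 + I)²/2)
-412*F(d(2)) - 152 = -(-206)*(-6 + 49)² - 152 = -(-206)*43² - 152 = -(-206)*1849 - 152 = -412*(-1849/2) - 152 = 380894 - 152 = 380742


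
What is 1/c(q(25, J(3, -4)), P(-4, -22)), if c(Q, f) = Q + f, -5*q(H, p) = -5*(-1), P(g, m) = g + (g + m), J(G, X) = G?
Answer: -1/31 ≈ -0.032258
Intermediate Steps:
P(g, m) = m + 2*g
q(H, p) = -1 (q(H, p) = -(-1)*(-1) = -1/5*5 = -1)
1/c(q(25, J(3, -4)), P(-4, -22)) = 1/(-1 + (-22 + 2*(-4))) = 1/(-1 + (-22 - 8)) = 1/(-1 - 30) = 1/(-31) = -1/31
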